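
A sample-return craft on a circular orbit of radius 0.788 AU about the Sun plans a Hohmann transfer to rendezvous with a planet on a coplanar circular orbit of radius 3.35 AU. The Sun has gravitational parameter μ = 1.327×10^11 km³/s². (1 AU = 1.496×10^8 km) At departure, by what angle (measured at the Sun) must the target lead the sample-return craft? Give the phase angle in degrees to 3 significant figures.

φ = 92.6°

In km: r₁ = 0.788 × 1.496×10^8 = 1.178848×10^8 km; r₂ = 3.35 × 1.496×10^8 = 5.0116×10^8 km.
Transfer-ellipse semi-major axis a_t = (r₁ + r₂)/2 = (1.178848×10^8 + 5.0116×10^8)/2 = 3.095224×10^8 km.
Transfer time t = π√(a_t³/μ) = 4.6963×10^7 s.
Target angular speed ω₂ = √(μ/r₂³) = 3.2469×10^-8 rad/s.
Angle swept by the target during transfer: ω₂·t = 1.52484 rad = 87.37°.
The sample-return craft traverses 180° on the transfer ellipse, so the target must lead by 180° − 87.37° = 92.6°.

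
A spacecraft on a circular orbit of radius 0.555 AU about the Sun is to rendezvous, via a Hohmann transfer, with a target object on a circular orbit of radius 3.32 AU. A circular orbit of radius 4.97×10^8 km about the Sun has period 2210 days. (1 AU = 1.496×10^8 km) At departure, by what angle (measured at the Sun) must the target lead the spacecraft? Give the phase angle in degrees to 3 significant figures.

φ = 99.8°

From Kepler's third law T² = 4π²r³/μ at r = 4.97×10^8 km, T = 2210 days = 2210 × 86400 s = 1.90944×10^8 s: μ = 4π²r³/T² = 1.32928×10^11 km³/s².
In km: r₁ = 0.555 × 1.496×10^8 = 8.3028×10^7 km; r₂ = 3.32 × 1.496×10^8 = 4.96672×10^8 km.
The Hohmann ellipse has a_t = (r₁ + r₂)/2 = 2.8985×10^8 km.
Transfer time t = π√(a_t³/μ) = 4.25208×10^7 s.
The target's mean motion on its circular orbit is ω₂ = √(μ/r₂³) = 3.29385×10^-8 rad/s.
Angle swept by the target during transfer: ω₂·t = 1.40057 rad = 80.247°.
The spacecraft traverses 180° on the transfer ellipse, so the target must lead by 180° − 80.247° = 99.8°.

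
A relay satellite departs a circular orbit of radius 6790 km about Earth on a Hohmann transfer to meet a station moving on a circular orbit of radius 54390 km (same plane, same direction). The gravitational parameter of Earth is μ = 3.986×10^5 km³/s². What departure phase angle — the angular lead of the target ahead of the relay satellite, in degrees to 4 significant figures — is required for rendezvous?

φ = 104.1°

Transfer-ellipse semi-major axis a_t = (r₁ + r₂)/2 = (6790 + 54390)/2 = 30590 km.
The half-period of the transfer ellipse is t = π√(a_t³/μ) = 26620 s.
Target angular speed ω₂ = √(μ/r₂³) = 4.977×10^-5 rad/s.
Angle swept by the target during transfer: ω₂·t = 1.325 rad = 75.92°.
Arrival is 180° from departure on the ellipse, so φ = 180° − 75.92° = 104.1°.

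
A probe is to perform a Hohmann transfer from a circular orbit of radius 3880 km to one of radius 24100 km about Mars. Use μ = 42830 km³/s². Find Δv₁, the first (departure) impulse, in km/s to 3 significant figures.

Δv₁ = 1.04 km/s

Transfer-ellipse semi-major axis a_t = (r₁ + r₂)/2 = (3880 + 24100)/2 = 13990 km.
Circular speed at r = 3880 km: v_c = √(μ/r) = 3.3224 km/s.
Vis-viva on the transfer ellipse at r = 3880 km gives v_t = √[μ(2/r − 1/a_t)] = 4.3607 km/s.
Δv₁ = |v_t − v_c| = |4.3607 − 3.3224| = 1.038 km/s.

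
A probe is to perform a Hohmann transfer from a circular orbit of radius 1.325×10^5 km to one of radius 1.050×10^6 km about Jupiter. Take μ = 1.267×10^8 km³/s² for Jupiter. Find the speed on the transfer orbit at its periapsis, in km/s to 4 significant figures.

Semi-major axis of the transfer orbit: a_t = (1.325×10^5 + 1.050×10^6)/2 = 5.9125×10^5 km.
At periapsis, r = 1.325×10^5 km.
Vis-viva: v = √[μ(2/r − 1/a_t)] = √[1.267×10^8 × (2/1.325×10^5 − 1/5.9125×10^5)] = 41.21 km/s.

v = 41.21 km/s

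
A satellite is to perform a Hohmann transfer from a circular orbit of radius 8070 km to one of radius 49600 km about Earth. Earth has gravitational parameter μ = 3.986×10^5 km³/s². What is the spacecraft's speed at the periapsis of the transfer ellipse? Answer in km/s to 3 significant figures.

Semi-major axis of the transfer orbit: a_t = (8070 + 49600)/2 = 28835 km.
The periapsis of the transfer ellipse is at r = 8070 km.
Applying v² = μ(2/r − 1/a_t): v = 9.217 km/s.

v = 9.22 km/s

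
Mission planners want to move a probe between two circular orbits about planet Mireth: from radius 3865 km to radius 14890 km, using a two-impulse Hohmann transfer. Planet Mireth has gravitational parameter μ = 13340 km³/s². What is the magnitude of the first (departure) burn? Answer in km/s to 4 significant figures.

The Hohmann ellipse has a_t = (r₁ + r₂)/2 = 9377.5 km.
On the circular orbit at r = 3865 km, v_c = √(μ/r) = 1.8578 km/s.
Vis-viva on the transfer ellipse at r = 3865 km gives v_t = √[μ(2/r − 1/a_t)] = 2.3410 km/s.
Δv₁ = |v_t − v_c| = |2.3410 − 1.8578| = 0.4832 km/s.

Δv₁ = 0.4832 km/s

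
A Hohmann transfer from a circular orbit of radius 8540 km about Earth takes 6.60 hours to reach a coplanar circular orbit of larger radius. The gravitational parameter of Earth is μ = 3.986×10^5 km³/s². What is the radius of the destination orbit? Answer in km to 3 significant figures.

r₂ = 48200 km

Transfer time t = 6.60 hours = 23760 s, and t = π√(a_t³/μ).
So a_t = (μ t²/π²)^(1/3) = (3.986×10^5 × (23760)² / π²)^(1/3) = 28356 km.
Since a_t = (r₁ + r₂)/2, r₂ = 2a_t − r₁ = 2×28356 − 8540 = 48172 km.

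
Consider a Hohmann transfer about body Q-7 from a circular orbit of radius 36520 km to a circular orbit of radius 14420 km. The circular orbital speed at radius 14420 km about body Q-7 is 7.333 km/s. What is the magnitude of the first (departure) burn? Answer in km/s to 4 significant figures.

From the circular-orbit relation v² = μ/r at r = 14420 km: μ = v²r = (7.333)² × 14420 = 7.75405×10^5 km³/s².
Transfer-ellipse semi-major axis a_t = (r₁ + r₂)/2 = (36520 + 14420)/2 = 25470 km.
Circular speed at r = 36520 km: v_c = √(μ/r) = 4.608 km/s.
Vis-viva on the transfer ellipse at r = 36520 km gives v_t = √[μ(2/r − 1/a_t)] = 3.467 km/s.
Δv₁ = |v_t − v_c| = |3.467 − 4.608| = 1.141 km/s.

Δv₁ = 1.141 km/s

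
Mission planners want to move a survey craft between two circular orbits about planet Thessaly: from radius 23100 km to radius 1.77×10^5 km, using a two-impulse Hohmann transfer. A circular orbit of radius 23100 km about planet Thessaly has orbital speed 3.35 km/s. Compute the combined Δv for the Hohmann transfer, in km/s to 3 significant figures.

From the circular-orbit relation v² = μ/r at r = 23100 km: μ = v²r = (3.35)² × 23100 = 2.59240×10^5 km³/s².
Transfer-ellipse semi-major axis a_t = (r₁ + r₂)/2 = (23100 + 1.770×10^5)/2 = 1.0005×10^5 km.
Circular speed at r₁: v₁ = √(μ/r₁) = √(2.59240×10^5/23100) = 3.35000 km/s.
On the transfer ellipse at r₁, v² = μ(2/r − 1/a) gives v_p = √[μ(2/r₁ − 1/a_t)] = 4.45577 km/s.
First burn Δv₁ = |v_p − v₁| = 1.10577 km/s.
At r₂, v₂ = √(μ/r₂) = 1.21022 km/s.
Transfer-orbit speed at r₂: v_a = √[μ(2/r₂ − 1/a_t)] = 0.581516 km/s.
Second burn Δv₂ = |v₂ − v_a| = 0.628704 km/s.
Total Δv = Δv₁ + Δv₂ = 1.734 km/s.

Δv = 1.73 km/s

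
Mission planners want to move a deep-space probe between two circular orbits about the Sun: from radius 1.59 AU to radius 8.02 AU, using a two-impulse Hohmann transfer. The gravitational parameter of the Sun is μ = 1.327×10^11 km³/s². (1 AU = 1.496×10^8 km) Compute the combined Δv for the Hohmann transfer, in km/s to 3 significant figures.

Δv = 11.4 km/s

In km: r₁ = 1.59 × 1.496×10^8 = 2.37864×10^8 km; r₂ = 8.02 × 1.496×10^8 = 1.199792×10^9 km.
Semi-major axis of the transfer orbit: a_t = (2.37864×10^8 + 1.199792×10^9)/2 = 7.18828×10^8 km.
Circular speed at r₁: v₁ = √(μ/r₁) = √(1.327×10^11/2.37864×10^8) = 23.620 km/s.
Transfer-orbit speed at r₁ (v² = μ(2/r − 1/a)): v_p = √[μ(2/r₁ − 1/a_t)] = 30.515 km/s.
First burn Δv₁ = |v_p − v₁| = 6.895 km/s.
Circular speed at r₂: v₂ = √(μ/r₂) = 10.517 km/s.
Transfer-orbit speed at r₂: v_a = √[μ(2/r₂ − 1/a_t)] = 6.0497 km/s.
Second burn Δv₂ = |v₂ − v_a| = 4.467 km/s.
Total Δv = Δv₁ + Δv₂ = 11.36 km/s.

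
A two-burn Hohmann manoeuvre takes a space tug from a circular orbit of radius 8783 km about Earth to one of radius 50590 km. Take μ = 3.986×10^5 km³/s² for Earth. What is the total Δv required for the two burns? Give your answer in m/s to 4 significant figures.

Semi-major axis of the transfer orbit: a_t = (8783 + 50590)/2 = 29686.5 km.
Circular speed at r₁: v₁ = √(μ/r₁) = √(3.986×10^5/8783) = 6.7367 km/s.
On the transfer ellipse at r₁, vis-viva equation gives v_p = √[μ(2/r₁ − 1/a_t)] = 8.7943 km/s.
First burn Δv₁ = |v_p − v₁| = 2.058 km/s.
Circular speed at r₂: v₂ = √(μ/r₂) = 2.807 km/s.
Transfer-orbit speed at r₂: v_a = √[μ(2/r₂ − 1/a_t)] = 1.527 km/s.
Second burn Δv₂ = |v₂ − v_a| = 1.280 km/s.
Δv = Δv₁ + Δv₂ = 2.058 + 1.280 = 3.338 km/s.

Δv = 3338 m/s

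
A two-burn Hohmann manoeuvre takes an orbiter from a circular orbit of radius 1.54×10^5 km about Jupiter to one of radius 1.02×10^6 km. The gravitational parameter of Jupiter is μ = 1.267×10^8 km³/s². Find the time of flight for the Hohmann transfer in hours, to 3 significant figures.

Transfer-ellipse semi-major axis a_t = (r₁ + r₂)/2 = (1.540×10^5 + 1.020×10^6)/2 = 5.870×10^5 km.
Transfer time t = π√(a_t³/μ) = π√((5.870×10^5)³ / 1.267×10^8) = 1.255×10^5 s.
Converting: 1.255×10^5 s ÷ 3600 s/hour = 34.9 hours.

t = 34.9 hours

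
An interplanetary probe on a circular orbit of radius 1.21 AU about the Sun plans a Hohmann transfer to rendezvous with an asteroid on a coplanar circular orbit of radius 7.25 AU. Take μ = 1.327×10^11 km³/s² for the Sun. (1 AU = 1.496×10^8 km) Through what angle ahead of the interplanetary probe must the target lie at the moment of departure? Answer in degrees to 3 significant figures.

In km: r₁ = 1.21 × 1.496×10^8 = 1.81016×10^8 km; r₂ = 7.25 × 1.496×10^8 = 1.0846×10^9 km.
Semi-major axis of the transfer orbit: a_t = (1.81016×10^8 + 1.0846×10^9)/2 = 6.32808×10^8 km.
The half-period of the transfer ellipse is t = π√(a_t³/μ) = 1.37285×10^8 s.
The target's mean motion on its circular orbit is ω₂ = √(μ/r₂³) = 1.01984×10^-8 rad/s.
Angle swept by the target during transfer: ω₂·t = 1.4001 rad = 80.22°.
Arrival is 180° from departure on the ellipse, so φ = 180° − 80.22° = 99.8°.

φ = 99.8°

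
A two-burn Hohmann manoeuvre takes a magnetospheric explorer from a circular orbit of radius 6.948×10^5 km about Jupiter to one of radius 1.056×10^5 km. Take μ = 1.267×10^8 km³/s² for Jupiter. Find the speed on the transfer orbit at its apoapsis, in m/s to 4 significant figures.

Transfer-ellipse semi-major axis a_t = (r₁ + r₂)/2 = (6.948×10^5 + 1.056×10^5)/2 = 4.002×10^5 km.
At apoapsis, r = 6.948×10^5 km.
Applying v² = μ(2/r − 1/a_t): v = 6.937 km/s.

v = 6937 m/s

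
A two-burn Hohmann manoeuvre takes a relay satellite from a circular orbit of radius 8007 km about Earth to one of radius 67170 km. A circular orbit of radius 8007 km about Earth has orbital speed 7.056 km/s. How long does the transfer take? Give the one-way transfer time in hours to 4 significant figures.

t = 10.07 hours

From the circular-orbit relation v² = μ/r at r = 8007 km: μ = v²r = (7.056)² × 8007 = 3.98646×10^5 km³/s².
Semi-major axis of the transfer orbit: a_t = (8007 + 67170)/2 = 37588.5 km.
Transfer time t = π√(a_t³/μ) = π√((37588.5)³ / 3.98646×10^5) = 36260 s.
Converting: 36260 s ÷ 3600 s/hour = 10.07 hours.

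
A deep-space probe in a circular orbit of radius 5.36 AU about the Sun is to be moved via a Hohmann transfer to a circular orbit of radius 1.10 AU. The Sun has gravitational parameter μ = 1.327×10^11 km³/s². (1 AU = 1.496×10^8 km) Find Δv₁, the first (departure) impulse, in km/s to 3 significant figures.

Δv₁ = 5.36 km/s

In km: r₁ = 5.36 × 1.496×10^8 = 8.01856×10^8 km; r₂ = 1.10 × 1.496×10^8 = 1.6456×10^8 km.
Semi-major axis of the transfer orbit: a_t = (8.01856×10^8 + 1.6456×10^8)/2 = 4.83208×10^8 km.
On the circular orbit at r = 8.01856×10^8 km, v_c = √(μ/r) = 12.864 km/s.
Transfer-orbit speed at the same r (vis-viva, a = a_t): v_t = √[μ(2/r − 1/a_t)] = 7.5073 km/s.
Δv₁ = |v_t − v_c| = |7.5073 − 12.864| = 5.357 km/s.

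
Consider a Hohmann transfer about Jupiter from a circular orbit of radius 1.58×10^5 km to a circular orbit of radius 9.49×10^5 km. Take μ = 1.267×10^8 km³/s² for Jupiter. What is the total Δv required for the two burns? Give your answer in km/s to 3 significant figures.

Δv = 14.1 km/s

The Hohmann ellipse has a_t = (r₁ + r₂)/2 = 5.535×10^5 km.
At r₁ the circular-orbit speed is v₁ = √(μ/r₁) = 28.318 km/s.
On the transfer ellipse at r₁, vis-viva equation gives v_p = √[μ(2/r₁ − 1/a_t)] = 37.080 km/s.
First burn Δv₁ = |v_p − v₁| = 8.762 km/s.
Circular speed at r₂: v₂ = √(μ/r₂) = 11.5546 km/s.
Transfer-orbit speed at r₂: v_a = √[μ(2/r₂ − 1/a_t)] = 6.17341 km/s.
Second burn Δv₂ = |v₂ − v_a| = 5.381 km/s.
Total Δv = Δv₁ + Δv₂ = 14.14 km/s.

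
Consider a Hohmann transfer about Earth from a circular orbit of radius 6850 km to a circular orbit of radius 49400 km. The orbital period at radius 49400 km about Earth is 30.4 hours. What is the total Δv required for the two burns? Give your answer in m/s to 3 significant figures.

From Kepler's third law T² = 4π²r³/μ at r = 49400 km, T = 30.4 hours = 30.4 × 3600 s = 1.0944×10^5 s: μ = 4π²r³/T² = 3.97364×10^5 km³/s².
The Hohmann ellipse has a_t = (r₁ + r₂)/2 = 28125 km.
Circular speed at r₁: v₁ = √(μ/r₁) = √(3.97364×10^5/6850) = 7.6164 km/s.
On the transfer ellipse at r₁, vis-viva gives v_p = √[μ(2/r₁ − 1/a_t)] = 10.094 km/s.
First burn Δv₁ = |v_p − v₁| = 2.478 km/s.
Circular speed at r₂: v₂ = √(μ/r₂) = 2.836 km/s.
Transfer-orbit speed at r₂: v_a = √[μ(2/r₂ − 1/a_t)] = 1.400 km/s.
Second burn Δv₂ = |v₂ − v_a| = 1.436 km/s.
Δv = Δv₁ + Δv₂ = 2.478 + 1.436 = 3.914 km/s.

Δv = 3910 m/s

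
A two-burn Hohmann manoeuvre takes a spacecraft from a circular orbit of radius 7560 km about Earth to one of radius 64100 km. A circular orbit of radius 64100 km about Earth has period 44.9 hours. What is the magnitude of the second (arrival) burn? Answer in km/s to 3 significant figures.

Δv₂ = 1.35 km/s

From Kepler's third law T² = 4π²r³/μ at r = 64100 km, T = 44.9 hours = 44.9 × 3600 s = 1.6164×10^5 s: μ = 4π²r³/T² = 3.97957×10^5 km³/s².
Semi-major axis of the transfer orbit: a_t = (7560 + 64100)/2 = 35830 km.
On the circular orbit at r = 64100 km, v_c = √(μ/r) = 2.492 km/s.
Vis-viva on the transfer ellipse at r = 64100 km gives v_t = √[μ(2/r − 1/a_t)] = 1.145 km/s.
Δv₂ = |v_t − v_c| = |1.145 − 2.492| = 1.347 km/s.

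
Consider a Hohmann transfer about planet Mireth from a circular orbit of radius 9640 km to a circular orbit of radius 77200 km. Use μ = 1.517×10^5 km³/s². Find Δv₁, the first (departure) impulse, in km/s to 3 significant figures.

Transfer-ellipse semi-major axis a_t = (r₁ + r₂)/2 = (9640 + 77200)/2 = 43420 km.
On the circular orbit at r = 9640 km, v_c = √(μ/r) = 3.967 km/s.
Vis-viva on the transfer ellipse at r = 9640 km gives v_t = √[μ(2/r − 1/a_t)] = 5.290 km/s.
Δv₁ = |v_t − v_c| = |5.290 − 3.967| = 1.323 km/s.

Δv₁ = 1.32 km/s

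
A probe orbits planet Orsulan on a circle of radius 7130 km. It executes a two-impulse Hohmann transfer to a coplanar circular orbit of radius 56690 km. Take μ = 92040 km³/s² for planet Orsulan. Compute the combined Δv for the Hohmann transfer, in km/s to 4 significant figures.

Δv = 1.868 km/s

Semi-major axis of the transfer orbit: a_t = (7130 + 56690)/2 = 31910 km.
Circular speed at r₁: v₁ = √(μ/r₁) = √(92040/7130) = 3.593 km/s.
Transfer-orbit speed at r₁ (v² = μ(2/r − 1/a)): v_p = √[μ(2/r₁ − 1/a_t)] = 4.789 km/s.
First burn Δv₁ = |v_p − v₁| = 1.196 km/s.
Circular speed at r₂: v₂ = √(μ/r₂) = 1.2742 km/s.
Transfer-orbit speed at r₂: v_a = √[μ(2/r₂ − 1/a_t)] = 0.60230 km/s.
Second burn Δv₂ = |v₂ − v_a| = 0.6719 km/s.
Δv = Δv₁ + Δv₂ = 1.196 + 0.6719 = 1.868 km/s.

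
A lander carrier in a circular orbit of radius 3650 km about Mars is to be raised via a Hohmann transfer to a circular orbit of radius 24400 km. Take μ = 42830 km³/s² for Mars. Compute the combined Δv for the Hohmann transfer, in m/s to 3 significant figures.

Δv = 1740 m/s

Transfer-ellipse semi-major axis a_t = (r₁ + r₂)/2 = (3650 + 24400)/2 = 14025 km.
At r₁ the circular-orbit speed is v₁ = √(μ/r₁) = 3.4255 km/s.
On the transfer ellipse at r₁, v² = μ(2/r − 1/a) gives v_p = √[μ(2/r₁ − 1/a_t)] = 4.5183 km/s.
First burn Δv₁ = |v_p − v₁| = 1.093 km/s.
At r₂, v₂ = √(μ/r₂) = 1.3249 km/s.
Transfer-orbit speed at r₂: v_a = √[μ(2/r₂ − 1/a_t)] = 0.67589 km/s.
Second burn Δv₂ = |v₂ − v_a| = 0.6490 km/s.
Total Δv = Δv₁ + Δv₂ = 1.742 km/s.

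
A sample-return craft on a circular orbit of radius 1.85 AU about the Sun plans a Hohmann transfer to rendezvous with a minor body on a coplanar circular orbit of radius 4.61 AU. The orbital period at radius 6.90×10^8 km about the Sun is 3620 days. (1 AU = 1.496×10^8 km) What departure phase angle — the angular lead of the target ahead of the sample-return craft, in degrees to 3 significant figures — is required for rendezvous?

φ = 74.4°

From Kepler's third law T² = 4π²r³/μ at r = 6.90×10^8 km, T = 3620 days = 3620 × 86400 s = 3.12768×10^8 s: μ = 4π²r³/T² = 1.32575×10^11 km³/s².
In km: r₁ = 1.85 × 1.496×10^8 = 2.7676×10^8 km; r₂ = 4.61 × 1.496×10^8 = 6.89656×10^8 km.
Transfer-ellipse semi-major axis a_t = (r₁ + r₂)/2 = (2.7676×10^8 + 6.89656×10^8)/2 = 4.83208×10^8 km.
The half-period of the transfer ellipse is t = π√(a_t³/μ) = 9.1647×10^7 s.
Target angular speed ω₂ = √(μ/r₂³) = 2.0104×10^-8 rad/s.
Angle swept by the target during transfer: ω₂·t = 1.8425 rad = 105.6°.
Arrival is 180° from departure on the ellipse, so φ = 180° − 105.6° = 74.4°.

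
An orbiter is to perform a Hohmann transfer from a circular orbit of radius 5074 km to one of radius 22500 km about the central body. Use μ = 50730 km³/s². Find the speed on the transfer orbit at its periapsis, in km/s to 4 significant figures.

Transfer-ellipse semi-major axis a_t = (r₁ + r₂)/2 = (5074 + 22500)/2 = 13787 km.
The periapsis of the transfer ellipse is at r = 5074 km.
Applying v² = μ(2/r − 1/a_t): v = 4.039 km/s.

v = 4.039 km/s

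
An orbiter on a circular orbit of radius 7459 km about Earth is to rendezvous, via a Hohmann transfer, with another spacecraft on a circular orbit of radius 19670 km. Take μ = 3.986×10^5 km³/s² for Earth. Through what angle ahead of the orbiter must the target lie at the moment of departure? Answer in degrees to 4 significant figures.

Transfer-ellipse semi-major axis a_t = (r₁ + r₂)/2 = (7459 + 19670)/2 = 13564.5 km.
Transfer time t = π√(a_t³/μ) = 7861 s.
Target angular speed ω₂ = √(μ/r₂³) = 2.289×10^-4 rad/s.
Angle swept by the target during transfer: ω₂·t = 1.799 rad = 103.08°.
Arrival is 180° from departure on the ellipse, so φ = 180° − 103.08° = 76.92°.

φ = 76.92°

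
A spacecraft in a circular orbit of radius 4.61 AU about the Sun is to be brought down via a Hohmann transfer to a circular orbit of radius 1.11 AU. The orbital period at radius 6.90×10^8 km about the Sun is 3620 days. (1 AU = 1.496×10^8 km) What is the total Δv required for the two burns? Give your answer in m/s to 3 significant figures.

Δv = 12800 m/s

From Kepler's third law T² = 4π²r³/μ at r = 6.90×10^8 km, T = 3620 days = 3620 × 86400 s = 3.12768×10^8 s: μ = 4π²r³/T² = 1.32575×10^11 km³/s².
In km: r₁ = 4.61 × 1.496×10^8 = 6.89656×10^8 km; r₂ = 1.11 × 1.496×10^8 = 1.66056×10^8 km.
Transfer-ellipse semi-major axis a_t = (r₁ + r₂)/2 = (6.89656×10^8 + 1.66056×10^8)/2 = 4.27856×10^8 km.
Circular speed at r₁: v₁ = √(μ/r₁) = √(1.32575×10^11/6.89656×10^8) = 13.8648 km/s.
On the transfer ellipse at r₁, vis-viva equation gives v_a = √[μ(2/r₁ − 1/a_t)] = 8.63761 km/s.
First burn Δv₁ = |v_a − v₁| = 5.2272 km/s.
At r₂, v₂ = √(μ/r₂) = 28.2556 km/s.
Transfer-orbit speed at r₂: v_p = √[μ(2/r₂ − 1/a_t)] = 35.8733 km/s.
Second burn Δv₂ = |v₂ − v_p| = 7.6177 km/s.
Δv = Δv₁ + Δv₂ = 5.2272 + 7.6177 = 12.84 km/s.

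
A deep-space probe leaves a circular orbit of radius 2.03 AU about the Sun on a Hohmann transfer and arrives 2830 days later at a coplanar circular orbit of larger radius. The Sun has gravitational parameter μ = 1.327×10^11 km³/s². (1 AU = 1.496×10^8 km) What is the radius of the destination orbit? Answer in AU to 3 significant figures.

In km: r₁ = 2.03 × 1.496×10^8 = 3.03688×10^8 km.
Transfer time t = 2830 days = 2.44512×10^8 s, and t = π√(a_t³/μ).
So a_t = (μ t²/π²)^(1/3) = (1.327×10^11 × (2.44512×10^8)² / π²)^(1/3) = 9.2980×10^8 km.
Since a_t = (r₁ + r₂)/2, r₂ = 2a_t − r₁ = 2×9.2980×10^8 − 3.03688×10^8 = 1.555912×10^9 km.
In AU: r₂ = 1.555912×10^9 / 1.496×10^8 = 10.4 AU.

r₂ = 10.4 AU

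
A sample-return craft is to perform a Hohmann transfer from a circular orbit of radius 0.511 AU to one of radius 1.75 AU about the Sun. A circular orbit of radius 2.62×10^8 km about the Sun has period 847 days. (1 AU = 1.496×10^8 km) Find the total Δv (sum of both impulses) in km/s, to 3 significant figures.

From Kepler's third law T² = 4π²r³/μ at r = 2.62×10^8 km, T = 847 days = 847 × 86400 s = 7.31808×10^7 s: μ = 4π²r³/T² = 1.32577×10^11 km³/s².
In km: r₁ = 0.511 × 1.496×10^8 = 7.64456×10^7 km; r₂ = 1.75 × 1.496×10^8 = 2.618×10^8 km.
The Hohmann ellipse has a_t = (r₁ + r₂)/2 = 1.691228×10^8 km.
Circular speed at r₁: v₁ = √(μ/r₁) = √(1.32577×10^11/7.64456×10^7) = 41.64 km/s.
Transfer-orbit speed at r₁ (vis-viva equation): v_p = √[μ(2/r₁ − 1/a_t)] = 51.81 km/s.
First burn Δv₁ = |v_p − v₁| = 10.17 km/s.
At r₂, v₂ = √(μ/r₂) = 22.5035 km/s.
Transfer-orbit speed at r₂: v_a = √[μ(2/r₂ − 1/a_t)] = 15.1295 km/s.
Second burn Δv₂ = |v₂ − v_a| = 7.374 km/s.
Total Δv = Δv₁ + Δv₂ = 17.54 km/s.

Δv = 17.5 km/s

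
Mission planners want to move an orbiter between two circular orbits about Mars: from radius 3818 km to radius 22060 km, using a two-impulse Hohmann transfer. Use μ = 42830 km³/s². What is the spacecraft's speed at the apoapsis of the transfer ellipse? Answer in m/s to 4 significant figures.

v = 756.9 m/s

Transfer-ellipse semi-major axis a_t = (r₁ + r₂)/2 = (3818 + 22060)/2 = 12939 km.
The apoapsis of the transfer ellipse is at r = 22060 km.
Applying v² = μ(2/r − 1/a_t): v = 0.7569 km/s.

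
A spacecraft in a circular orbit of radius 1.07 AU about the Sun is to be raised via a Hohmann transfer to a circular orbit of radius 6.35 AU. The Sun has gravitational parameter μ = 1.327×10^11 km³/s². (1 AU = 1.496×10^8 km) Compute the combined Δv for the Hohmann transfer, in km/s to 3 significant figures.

In km: r₁ = 1.07 × 1.496×10^8 = 1.60072×10^8 km; r₂ = 6.35 × 1.496×10^8 = 9.4996×10^8 km.
The Hohmann ellipse has a_t = (r₁ + r₂)/2 = 5.55016×10^8 km.
At r₁ the circular-orbit speed is v₁ = √(μ/r₁) = 28.792 km/s.
Transfer-orbit speed at r₁ (v² = μ(2/r − 1/a)): v_p = √[μ(2/r₁ − 1/a_t)] = 37.668 km/s.
First burn Δv₁ = |v_p − v₁| = 8.876 km/s.
At r₂, v₂ = √(μ/r₂) = 11.819 km/s.
Transfer-orbit speed at r₂: v_a = √[μ(2/r₂ − 1/a_t)] = 6.3473 km/s.
Second burn Δv₂ = |v₂ − v_a| = 5.472 km/s.
Δv = Δv₁ + Δv₂ = 8.876 + 5.472 = 14.35 km/s.

Δv = 14.3 km/s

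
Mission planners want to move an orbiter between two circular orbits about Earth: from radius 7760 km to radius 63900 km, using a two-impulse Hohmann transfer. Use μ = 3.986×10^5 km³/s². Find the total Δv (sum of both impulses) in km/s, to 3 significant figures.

The Hohmann ellipse has a_t = (r₁ + r₂)/2 = 35830 km.
At r₁ the circular-orbit speed is v₁ = √(μ/r₁) = 7.167 km/s.
Transfer-orbit speed at r₁ (vis-viva): v_p = √[μ(2/r₁ − 1/a_t)] = 9.571 km/s.
First burn Δv₁ = |v_p − v₁| = 2.404 km/s.
At r₂, v₂ = √(μ/r₂) = 2.4976 km/s.
Transfer-orbit speed at r₂: v_a = √[μ(2/r₂ − 1/a_t)] = 1.1623 km/s.
Second burn Δv₂ = |v₂ − v_a| = 1.335 km/s.
Total Δv = Δv₁ + Δv₂ = 3.739 km/s.

Δv = 3.74 km/s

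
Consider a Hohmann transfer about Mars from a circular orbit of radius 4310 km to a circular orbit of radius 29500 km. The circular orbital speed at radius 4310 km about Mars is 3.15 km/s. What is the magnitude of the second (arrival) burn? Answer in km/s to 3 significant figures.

Δv₂ = 0.596 km/s

From the circular-orbit relation v² = μ/r at r = 4310 km: μ = v²r = (3.15)² × 4310 = 42766.0 km³/s².
Semi-major axis of the transfer orbit: a_t = (4310 + 29500)/2 = 16905 km.
Circular speed at r = 29500 km: v_c = √(μ/r) = 1.20403 km/s.
Transfer-orbit speed at the same r (vis-viva, a = a_t): v_t = √[μ(2/r − 1/a_t)] = 0.607952 km/s.
Δv₂ = |v_t − v_c| = |0.607952 − 1.20403| = 0.5961 km/s.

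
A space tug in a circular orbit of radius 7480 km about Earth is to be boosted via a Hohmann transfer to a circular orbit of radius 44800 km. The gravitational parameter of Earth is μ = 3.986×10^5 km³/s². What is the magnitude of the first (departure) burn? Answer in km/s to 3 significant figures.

Transfer-ellipse semi-major axis a_t = (r₁ + r₂)/2 = (7480 + 44800)/2 = 26140 km.
On the circular orbit at r = 7480 km, v_c = √(μ/r) = 7.300 km/s.
Transfer-orbit speed at the same r (vis-viva, a = a_t): v_t = √[μ(2/r − 1/a_t)] = 9.557 km/s.
Δv₁ = |v_t − v_c| = |9.557 − 7.300| = 2.257 km/s.

Δv₁ = 2.26 km/s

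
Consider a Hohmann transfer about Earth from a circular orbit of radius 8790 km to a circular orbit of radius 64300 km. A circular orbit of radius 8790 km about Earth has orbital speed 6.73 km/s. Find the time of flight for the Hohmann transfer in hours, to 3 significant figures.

t = 9.66 hours

From the circular-orbit relation v² = μ/r at r = 8790 km: μ = v²r = (6.73)² × 8790 = 3.98125×10^5 km³/s².
The Hohmann ellipse has a_t = (r₁ + r₂)/2 = 36545 km.
Transfer time t = π√(a_t³/μ) = π√((36545)³ / 3.98125×10^5) = 34780 s.
Converting: 34780 s ÷ 3600 s/hour = 9.66 hours.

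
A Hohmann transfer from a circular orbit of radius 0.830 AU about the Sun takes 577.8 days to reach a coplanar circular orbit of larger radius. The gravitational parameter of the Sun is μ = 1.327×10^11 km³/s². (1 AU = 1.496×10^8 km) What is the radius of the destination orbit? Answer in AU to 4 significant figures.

In km: r₁ = 0.830 × 1.496×10^8 = 1.24168×10^8 km.
Transfer time t = 577.8 days = 4.992192×10^7 s, and t = π√(a_t³/μ).
So a_t = (μ t²/π²)^(1/3) = (1.327×10^11 × (4.992192×10^7)² / π²)^(1/3) = 3.2239×10^8 km.
Since a_t = (r₁ + r₂)/2, r₂ = 2a_t − r₁ = 2×3.2239×10^8 − 1.24168×10^8 = 5.20612×10^8 km.
In AU: r₂ = 5.20612×10^8 / 1.496×10^8 = 3.480 AU.

r₂ = 3.480 AU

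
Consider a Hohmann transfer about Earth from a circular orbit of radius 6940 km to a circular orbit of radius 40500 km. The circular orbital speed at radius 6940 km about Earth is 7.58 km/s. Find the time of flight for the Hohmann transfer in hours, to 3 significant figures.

t = 5.05 hours

From the circular-orbit relation v² = μ/r at r = 6940 km: μ = v²r = (7.58)² × 6940 = 3.98747×10^5 km³/s².
Semi-major axis of the transfer orbit: a_t = (6940 + 40500)/2 = 23720 km.
Half the transfer-orbit period gives t = π√(a_t³/μ) = 18170 s.
Converting: 18170 s ÷ 3600 s/hour = 5.05 hours.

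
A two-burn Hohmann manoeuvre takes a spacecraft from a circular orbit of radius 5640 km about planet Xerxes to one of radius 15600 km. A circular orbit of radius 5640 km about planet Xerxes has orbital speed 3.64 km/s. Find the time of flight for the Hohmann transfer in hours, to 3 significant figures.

From the circular-orbit relation v² = μ/r at r = 5640 km: μ = v²r = (3.64)² × 5640 = 74727.7 km³/s².
Semi-major axis of the transfer orbit: a_t = (5640 + 15600)/2 = 10620 km.
Half the transfer-orbit period gives t = π√(a_t³/μ) = 12580 s.
Converting: 12580 s ÷ 3600 s/hour = 3.49 hours.

t = 3.49 hours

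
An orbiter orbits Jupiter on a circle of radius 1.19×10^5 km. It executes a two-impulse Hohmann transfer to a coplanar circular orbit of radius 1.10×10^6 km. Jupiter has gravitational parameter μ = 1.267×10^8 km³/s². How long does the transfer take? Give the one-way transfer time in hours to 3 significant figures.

t = 36.9 hours

Transfer-ellipse semi-major axis a_t = (r₁ + r₂)/2 = (1.190×10^5 + 1.100×10^6)/2 = 6.095×10^5 km.
By Kepler's third law the transfer-orbit period is T = 2π√(a_t³/μ), so t = T/2 = 1.328×10^5 s.
Converting: 1.328×10^5 s ÷ 3600 s/hour = 36.9 hours.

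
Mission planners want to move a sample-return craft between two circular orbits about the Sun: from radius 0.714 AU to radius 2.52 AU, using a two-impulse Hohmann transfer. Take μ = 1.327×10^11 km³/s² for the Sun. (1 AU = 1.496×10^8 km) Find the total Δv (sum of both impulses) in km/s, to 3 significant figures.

In km: r₁ = 0.714 × 1.496×10^8 = 1.068144×10^8 km; r₂ = 2.52 × 1.496×10^8 = 3.76992×10^8 km.
Transfer-ellipse semi-major axis a_t = (r₁ + r₂)/2 = (1.068144×10^8 + 3.76992×10^8)/2 = 2.419032×10^8 km.
At r₁ the circular-orbit speed is v₁ = √(μ/r₁) = 35.247 km/s.
On the transfer ellipse at r₁, v² = μ(2/r − 1/a) gives v_p = √[μ(2/r₁ − 1/a_t)] = 44.001 km/s.
First burn Δv₁ = |v_p − v₁| = 8.754 km/s.
At r₂, v₂ = √(μ/r₂) = 18.762 km/s.
Transfer-orbit speed at r₂: v_a = √[μ(2/r₂ − 1/a_t)] = 12.467 km/s.
Second burn Δv₂ = |v₂ − v_a| = 6.295 km/s.
Total Δv = Δv₁ + Δv₂ = 15.05 km/s.

Δv = 15.0 km/s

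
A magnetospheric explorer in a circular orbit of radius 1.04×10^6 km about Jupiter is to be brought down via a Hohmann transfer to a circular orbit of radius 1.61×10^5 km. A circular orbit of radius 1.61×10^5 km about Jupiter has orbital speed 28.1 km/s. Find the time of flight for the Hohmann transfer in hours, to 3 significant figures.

t = 36.0 hours

From the circular-orbit relation v² = μ/r at r = 1.61×10^5 km: μ = v²r = (28.1)² × 1.61×10^5 = 1.27127×10^8 km³/s².
Semi-major axis of the transfer orbit: a_t = (1.040×10^6 + 1.610×10^5)/2 = 6.005×10^5 km.
Transfer time t = π√(a_t³/μ) = π√((6.005×10^5)³ / 1.27127×10^8) = 1.297×10^5 s.
Converting: 1.297×10^5 s ÷ 3600 s/hour = 36.0 hours.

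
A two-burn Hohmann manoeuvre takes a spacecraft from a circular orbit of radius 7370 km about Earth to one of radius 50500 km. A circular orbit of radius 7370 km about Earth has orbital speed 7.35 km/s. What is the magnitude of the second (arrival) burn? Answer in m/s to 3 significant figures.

Δv₂ = 1390 m/s

From the circular-orbit relation v² = μ/r at r = 7370 km: μ = v²r = (7.35)² × 7370 = 3.98146×10^5 km³/s².
The Hohmann ellipse has a_t = (r₁ + r₂)/2 = 28935 km.
Circular speed at r = 50500 km: v_c = √(μ/r) = 2.808 km/s.
Transfer-orbit speed at the same r (vis-viva, a = a_t): v_t = √[μ(2/r − 1/a_t)] = 1.417 km/s.
Δv₂ = |v_t − v_c| = |1.417 − 2.808| = 1.391 km/s.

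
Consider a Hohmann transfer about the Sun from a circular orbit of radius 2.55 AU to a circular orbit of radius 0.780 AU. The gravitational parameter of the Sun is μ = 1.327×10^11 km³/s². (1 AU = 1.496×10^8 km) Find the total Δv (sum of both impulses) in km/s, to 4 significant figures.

In km: r₁ = 2.55 × 1.496×10^8 = 3.8148×10^8 km; r₂ = 0.780 × 1.496×10^8 = 1.16688×10^8 km.
The Hohmann ellipse has a_t = (r₁ + r₂)/2 = 2.49084×10^8 km.
At r₁ the circular-orbit speed is v₁ = √(μ/r₁) = 18.651 km/s.
On the transfer ellipse at r₁, v² = μ(2/r − 1/a) gives v_a = √[μ(2/r₁ − 1/a_t)] = 12.766 km/s.
First burn Δv₁ = |v_a − v₁| = 5.885 km/s.
Circular speed at r₂: v₂ = √(μ/r₂) = 33.723 km/s.
Transfer-orbit speed at r₂: v_p = √[μ(2/r₂ − 1/a_t)] = 41.734 km/s.
Second burn Δv₂ = |v₂ − v_p| = 8.011 km/s.
Total Δv = Δv₁ + Δv₂ = 13.90 km/s.

Δv = 13.90 km/s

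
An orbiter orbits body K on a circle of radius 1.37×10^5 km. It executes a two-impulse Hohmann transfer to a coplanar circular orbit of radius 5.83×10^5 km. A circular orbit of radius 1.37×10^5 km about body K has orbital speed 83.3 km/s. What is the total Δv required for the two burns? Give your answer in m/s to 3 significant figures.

Δv = 38200 m/s

From the circular-orbit relation v² = μ/r at r = 1.37×10^5 km: μ = v²r = (83.3)² × 1.37×10^5 = 9.50628×10^8 km³/s².
Semi-major axis of the transfer orbit: a_t = (1.370×10^5 + 5.830×10^5)/2 = 3.600×10^5 km.
Circular speed at r₁: v₁ = √(μ/r₁) = √(9.50628×10^8/1.370×10^5) = 83.300 km/s.
Transfer-orbit speed at r₁ (v² = μ(2/r − 1/a)): v_p = √[μ(2/r₁ − 1/a_t)] = 106.01 km/s.
First burn Δv₁ = |v_p − v₁| = 22.71 km/s.
Circular speed at r₂: v₂ = √(μ/r₂) = 40.38 km/s.
Transfer-orbit speed at r₂: v_a = √[μ(2/r₂ − 1/a_t)] = 24.91 km/s.
Second burn Δv₂ = |v₂ − v_a| = 15.47 km/s.
Δv = Δv₁ + Δv₂ = 22.71 + 15.47 = 38.18 km/s.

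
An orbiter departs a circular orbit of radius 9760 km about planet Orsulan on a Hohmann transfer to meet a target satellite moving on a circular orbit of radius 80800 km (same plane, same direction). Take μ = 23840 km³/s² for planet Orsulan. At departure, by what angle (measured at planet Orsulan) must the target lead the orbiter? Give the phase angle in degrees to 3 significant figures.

φ = 104°

Transfer-ellipse semi-major axis a_t = (r₁ + r₂)/2 = (9760 + 80800)/2 = 45280 km.
The half-period of the transfer ellipse is t = π√(a_t³/μ) = 1.96045×10^5 s.
The target's mean motion on its circular orbit is ω₂ = √(μ/r₂³) = 6.72258×10^-6 rad/s.
Angle swept by the target during transfer: ω₂·t = 1.3179 rad = 75.51°.
Arrival is 180° from departure on the ellipse, so φ = 180° − 75.51° = 104°.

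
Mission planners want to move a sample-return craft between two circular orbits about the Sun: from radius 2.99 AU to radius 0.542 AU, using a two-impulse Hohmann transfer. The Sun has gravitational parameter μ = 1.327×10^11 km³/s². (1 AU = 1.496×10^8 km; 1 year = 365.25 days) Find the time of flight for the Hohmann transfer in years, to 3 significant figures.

In km: r₁ = 2.99 × 1.496×10^8 = 4.47304×10^8 km; r₂ = 0.542 × 1.496×10^8 = 8.10832×10^7 km.
Semi-major axis of the transfer orbit: a_t = (4.47304×10^8 + 8.10832×10^7)/2 = 2.641936×10^8 km.
Half the transfer-orbit period gives t = π√(a_t³/μ) = 3.703×10^7 s.
Converting: 3.703×10^7 s ÷ 3.15576×10^7 s/year (365.25 × 86400) = 1.17 years.

t = 1.17 years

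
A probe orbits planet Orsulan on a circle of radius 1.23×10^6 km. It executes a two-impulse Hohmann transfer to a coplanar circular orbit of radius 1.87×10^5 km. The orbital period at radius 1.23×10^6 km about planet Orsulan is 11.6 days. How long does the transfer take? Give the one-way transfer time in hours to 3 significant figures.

t = 60.9 hours

From Kepler's third law T² = 4π²r³/μ at r = 1.23×10^6 km, T = 11.6 days = 11.6 × 86400 s = 1.00224×10^6 s: μ = 4π²r³/T² = 7.31361×10^7 km³/s².
Semi-major axis of the transfer orbit: a_t = (1.230×10^6 + 1.870×10^5)/2 = 7.085×10^5 km.
Transfer time t = π√(a_t³/μ) = π√((7.085×10^5)³ / 7.31361×10^7) = 2.191×10^5 s.
Converting: 2.191×10^5 s ÷ 3600 s/hour = 60.9 hours.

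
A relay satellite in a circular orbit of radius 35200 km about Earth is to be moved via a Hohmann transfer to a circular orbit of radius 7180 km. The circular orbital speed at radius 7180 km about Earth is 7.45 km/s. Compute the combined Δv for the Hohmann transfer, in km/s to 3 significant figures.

From the circular-orbit relation v² = μ/r at r = 7180 km: μ = v²r = (7.45)² × 7180 = 3.98508×10^5 km³/s².
The Hohmann ellipse has a_t = (r₁ + r₂)/2 = 21190 km.
Circular speed at r₁: v₁ = √(μ/r₁) = √(3.98508×10^5/35200) = 3.365 km/s.
On the transfer ellipse at r₁, vis-viva gives v_a = √[μ(2/r₁ − 1/a_t)] = 1.959 km/s.
First burn Δv₁ = |v_a − v₁| = 1.406 km/s.
Circular speed at r₂: v₂ = √(μ/r₂) = 7.450 km/s.
Transfer-orbit speed at r₂: v_p = √[μ(2/r₂ − 1/a_t)] = 9.602 km/s.
Second burn Δv₂ = |v₂ − v_p| = 2.152 km/s.
Δv = Δv₁ + Δv₂ = 1.406 + 2.152 = 3.558 km/s.

Δv = 3.56 km/s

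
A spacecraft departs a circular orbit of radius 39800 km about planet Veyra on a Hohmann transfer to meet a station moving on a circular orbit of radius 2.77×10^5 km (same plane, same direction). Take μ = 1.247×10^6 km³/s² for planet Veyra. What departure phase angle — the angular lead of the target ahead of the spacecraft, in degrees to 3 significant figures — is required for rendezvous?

φ = 102°

The Hohmann ellipse has a_t = (r₁ + r₂)/2 = 1.584×10^5 km.
The half-period of the transfer ellipse is t = π√(a_t³/μ) = 1.7736×10^5 s.
The target's mean motion on its circular orbit is ω₂ = √(μ/r₂³) = 7.6597×10^-6 rad/s.
Angle swept by the target during transfer: ω₂·t = 1.3585 rad = 77.84°.
Arrival is 180° from departure on the ellipse, so φ = 180° − 77.84° = 102°.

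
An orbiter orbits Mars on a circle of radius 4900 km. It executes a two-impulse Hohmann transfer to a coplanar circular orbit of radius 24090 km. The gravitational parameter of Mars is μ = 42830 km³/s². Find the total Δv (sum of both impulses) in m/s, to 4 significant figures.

The Hohmann ellipse has a_t = (r₁ + r₂)/2 = 14495 km.
At r₁ the circular-orbit speed is v₁ = √(μ/r₁) = 2.9565 km/s.
Transfer-orbit speed at r₁ (vis-viva equation): v_p = √[μ(2/r₁ − 1/a_t)] = 3.8114 km/s.
First burn Δv₁ = |v_p − v₁| = 0.8549 km/s.
Circular speed at r₂: v₂ = √(μ/r₂) = 1.33339 km/s.
Transfer-orbit speed at r₂: v_a = √[μ(2/r₂ − 1/a_t)] = 0.775255 km/s.
Second burn Δv₂ = |v₂ − v_a| = 0.5581 km/s.
Total Δv = Δv₁ + Δv₂ = 1.413 km/s.

Δv = 1413 m/s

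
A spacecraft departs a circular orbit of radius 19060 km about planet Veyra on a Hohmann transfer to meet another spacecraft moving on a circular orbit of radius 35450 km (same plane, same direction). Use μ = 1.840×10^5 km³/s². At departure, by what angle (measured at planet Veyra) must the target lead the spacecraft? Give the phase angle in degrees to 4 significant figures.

Transfer-ellipse semi-major axis a_t = (r₁ + r₂)/2 = (19060 + 35450)/2 = 27255 km.
The half-period of the transfer ellipse is t = π√(a_t³/μ) = 32954 s.
Target angular speed ω₂ = √(μ/r₂³) = 6.4266×10^-5 rad/s.
Angle swept by the target during transfer: ω₂·t = 2.1178 rad = 121.34°.
Arrival is 180° from departure on the ellipse, so φ = 180° − 121.34° = 58.66°.

φ = 58.66°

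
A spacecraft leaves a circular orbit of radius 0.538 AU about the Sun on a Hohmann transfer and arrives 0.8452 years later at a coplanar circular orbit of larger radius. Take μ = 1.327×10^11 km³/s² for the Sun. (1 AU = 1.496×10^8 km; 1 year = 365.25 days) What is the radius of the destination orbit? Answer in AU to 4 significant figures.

r₂ = 2.300 AU

In km: r₁ = 0.538 × 1.496×10^8 = 8.04848×10^7 km.
Transfer time t = 0.8452 years × 365.25 × 86400 s = 2.667248352×10^7 s, and t = π√(a_t³/μ).
So a_t = (μ t²/π²)^(1/3) = (1.327×10^11 × (2.667248352×10^7)² / π²)^(1/3) = 2.1228×10^8 km.
Since a_t = (r₁ + r₂)/2, r₂ = 2a_t − r₁ = 2×2.1228×10^8 − 8.04848×10^7 = 3.440752×10^8 km.
In AU: r₂ = 3.440752×10^8 / 1.496×10^8 = 2.300 AU.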